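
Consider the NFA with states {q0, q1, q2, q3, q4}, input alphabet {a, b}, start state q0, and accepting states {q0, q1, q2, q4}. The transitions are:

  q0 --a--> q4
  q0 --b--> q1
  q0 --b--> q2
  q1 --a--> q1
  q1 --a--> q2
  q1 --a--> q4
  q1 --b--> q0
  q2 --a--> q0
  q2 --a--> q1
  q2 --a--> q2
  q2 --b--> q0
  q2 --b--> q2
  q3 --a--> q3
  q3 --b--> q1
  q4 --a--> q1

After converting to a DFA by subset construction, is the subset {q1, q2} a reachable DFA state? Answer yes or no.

yes

Start state of the DFA: {q0}.
{q0} --a--> {q4}  [new]
{q0} --b--> {q1, q2}  [new]
{q4} --a--> {q1}  [new]
{q4} --b--> ∅  [new]
{q1, q2} --a--> {q0, q1, q2, q4}  [new]
{q1, q2} --b--> {q0, q2}  [new]
{q1} --a--> {q1, q2, q4}  [new]
{q1} --b--> {q0}  [seen]
∅ --a--> ∅  [seen]
∅ --b--> ∅  [seen]
{q0, q1, q2, q4} --a--> {q0, q1, q2, q4}  [seen]
{q0, q1, q2, q4} --b--> {q0, q1, q2}  [new]
{q0, q2} --a--> {q0, q1, q2, q4}  [seen]
{q0, q2} --b--> {q0, q1, q2}  [seen]
{q1, q2, q4} --a--> {q0, q1, q2, q4}  [seen]
{q1, q2, q4} --b--> {q0, q2}  [seen]
{q0, q1, q2} --a--> {q0, q1, q2, q4}  [seen]
{q0, q1, q2} --b--> {q0, q1, q2}  [seen]
Reachable DFA states: {q0}, {q4}, {q1, q2}, {q1}, ∅, {q0, q1, q2, q4}, {q0, q2}, {q1, q2, q4}, {q0, q1, q2}.
{q1, q2} is among them.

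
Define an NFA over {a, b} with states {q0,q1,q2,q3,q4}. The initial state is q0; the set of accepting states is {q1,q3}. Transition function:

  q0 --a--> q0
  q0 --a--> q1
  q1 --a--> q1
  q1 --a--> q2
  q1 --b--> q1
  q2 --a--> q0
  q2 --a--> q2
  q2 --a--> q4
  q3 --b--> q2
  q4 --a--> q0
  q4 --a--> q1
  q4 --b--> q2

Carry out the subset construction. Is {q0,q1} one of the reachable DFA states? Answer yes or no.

Start state of the DFA: {q0}.
{q0} --a--> {q0,q1}  [new]
{q0} --b--> ∅  [new]
{q0,q1} --a--> {q0,q1,q2}  [new]
{q0,q1} --b--> {q1}  [new]
∅ --a--> ∅  [seen]
∅ --b--> ∅  [seen]
{q0,q1,q2} --a--> {q0,q1,q2,q4}  [new]
{q0,q1,q2} --b--> {q1}  [seen]
{q1} --a--> {q1,q2}  [new]
{q1} --b--> {q1}  [seen]
{q0,q1,q2,q4} --a--> {q0,q1,q2,q4}  [seen]
{q0,q1,q2,q4} --b--> {q1,q2}  [seen]
{q1,q2} --a--> {q0,q1,q2,q4}  [seen]
{q1,q2} --b--> {q1}  [seen]
Reachable DFA states: {q0}, {q0,q1}, ∅, {q0,q1,q2}, {q1}, {q0,q1,q2,q4}, {q1,q2}.
{q0,q1} is among them.

yes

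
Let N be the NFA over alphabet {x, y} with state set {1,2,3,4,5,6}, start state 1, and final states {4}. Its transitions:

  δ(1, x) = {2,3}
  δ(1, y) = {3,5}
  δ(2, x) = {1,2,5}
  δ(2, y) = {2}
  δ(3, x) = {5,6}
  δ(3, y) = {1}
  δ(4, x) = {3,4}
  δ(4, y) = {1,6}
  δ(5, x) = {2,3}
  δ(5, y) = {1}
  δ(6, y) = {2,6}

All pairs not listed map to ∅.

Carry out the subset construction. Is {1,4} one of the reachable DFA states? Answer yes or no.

no

Start state of the DFA: {1}.
{1} --x--> {2,3}  [new]
{1} --y--> {3,5}  [new]
{2,3} --x--> {1,2,5,6}  [new]
{2,3} --y--> {1,2}  [new]
{3,5} --x--> {2,3,5,6}  [new]
{3,5} --y--> {1}  [seen]
{1,2,5,6} --x--> {1,2,3,5}  [new]
{1,2,5,6} --y--> {1,2,3,5,6}  [new]
{1,2} --x--> {1,2,3,5}  [seen]
{1,2} --y--> {2,3,5}  [new]
{2,3,5,6} --x--> {1,2,3,5,6}  [seen]
{2,3,5,6} --y--> {1,2,6}  [new]
{1,2,3,5} --x--> {1,2,3,5,6}  [seen]
{1,2,3,5} --y--> {1,2,3,5}  [seen]
{1,2,3,5,6} --x--> {1,2,3,5,6}  [seen]
{1,2,3,5,6} --y--> {1,2,3,5,6}  [seen]
{2,3,5} --x--> {1,2,3,5,6}  [seen]
{2,3,5} --y--> {1,2}  [seen]
{1,2,6} --x--> {1,2,3,5}  [seen]
{1,2,6} --y--> {2,3,5,6}  [seen]
Reachable DFA states: {1}, {2,3}, {3,5}, {1,2,5,6}, {1,2}, {2,3,5,6}, {1,2,3,5}, {1,2,3,5,6}, {2,3,5}, {1,2,6}.
{1,4} is not among them.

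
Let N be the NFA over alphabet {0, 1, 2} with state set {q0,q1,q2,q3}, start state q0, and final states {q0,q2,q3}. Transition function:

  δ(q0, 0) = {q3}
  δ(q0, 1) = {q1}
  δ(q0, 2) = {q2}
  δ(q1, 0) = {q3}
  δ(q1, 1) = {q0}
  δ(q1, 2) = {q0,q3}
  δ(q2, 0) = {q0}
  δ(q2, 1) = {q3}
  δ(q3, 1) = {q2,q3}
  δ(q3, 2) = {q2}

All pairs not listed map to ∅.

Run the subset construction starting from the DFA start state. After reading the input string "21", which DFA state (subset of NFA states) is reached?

{q3}

Start: {q0}.
δ(q0,2) = {q2}.
Union: {q2}.
After 2: {q2}.
δ(q2,1) = {q3}.
Union: {q3}.
After 1: {q3}.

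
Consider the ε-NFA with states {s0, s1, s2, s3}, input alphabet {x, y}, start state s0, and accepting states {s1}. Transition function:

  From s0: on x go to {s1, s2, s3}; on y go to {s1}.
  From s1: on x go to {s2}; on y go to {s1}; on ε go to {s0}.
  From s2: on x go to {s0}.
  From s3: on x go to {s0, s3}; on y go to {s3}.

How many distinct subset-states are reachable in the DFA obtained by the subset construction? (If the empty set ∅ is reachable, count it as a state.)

4

Start state of the DFA: {s0} (ε-closure of the NFA start).
{s0} --x--> {s0, s1, s2, s3}  [new]
{s0} --y--> {s0, s1}  [new]
{s0, s1, s2, s3} --x--> {s0, s1, s2, s3}  [seen]
{s0, s1, s2, s3} --y--> {s0, s1, s3}  [new]
{s0, s1} --x--> {s0, s1, s2, s3}  [seen]
{s0, s1} --y--> {s0, s1}  [seen]
{s0, s1, s3} --x--> {s0, s1, s2, s3}  [seen]
{s0, s1, s3} --y--> {s0, s1, s3}  [seen]
Reachable DFA states: {s0}, {s0, s1, s2, s3}, {s0, s1}, {s0, s1, s3}.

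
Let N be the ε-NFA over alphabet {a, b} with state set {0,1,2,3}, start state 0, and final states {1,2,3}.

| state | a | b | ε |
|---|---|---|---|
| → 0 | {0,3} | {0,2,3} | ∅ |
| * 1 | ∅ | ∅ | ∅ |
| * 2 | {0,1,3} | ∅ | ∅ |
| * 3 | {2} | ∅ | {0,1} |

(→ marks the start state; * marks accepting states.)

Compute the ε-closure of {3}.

{0,1,3}

Begin with {3}.
3 →ε {0,1}; add 0, 1.
ε-closure = {0,1,3}.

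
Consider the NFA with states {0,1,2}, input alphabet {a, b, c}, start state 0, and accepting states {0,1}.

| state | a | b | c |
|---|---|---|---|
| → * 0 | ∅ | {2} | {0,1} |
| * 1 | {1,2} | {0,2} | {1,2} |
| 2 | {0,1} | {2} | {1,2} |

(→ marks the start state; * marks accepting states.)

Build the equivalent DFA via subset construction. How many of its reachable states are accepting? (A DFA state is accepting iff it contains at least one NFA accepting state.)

5

Start state of the DFA: {0}.
{0} --a--> ∅  [new]
{0} --b--> {2}  [new]
{0} --c--> {0,1}  [new]
∅ --a--> ∅  [seen]
∅ --b--> ∅  [seen]
∅ --c--> ∅  [seen]
{2} --a--> {0,1}  [seen]
{2} --b--> {2}  [seen]
{2} --c--> {1,2}  [new]
{0,1} --a--> {1,2}  [seen]
{0,1} --b--> {0,2}  [new]
{0,1} --c--> {0,1,2}  [new]
{1,2} --a--> {0,1,2}  [seen]
{1,2} --b--> {0,2}  [seen]
{1,2} --c--> {1,2}  [seen]
{0,2} --a--> {0,1}  [seen]
{0,2} --b--> {2}  [seen]
{0,2} --c--> {0,1,2}  [seen]
{0,1,2} --a--> {0,1,2}  [seen]
{0,1,2} --b--> {0,2}  [seen]
{0,1,2} --c--> {0,1,2}  [seen]
Reachable DFA states: {0}, ∅, {2}, {0,1}, {1,2}, {0,2}, {0,1,2}.
Accepting DFA states (contain an NFA accepting state): {0}, {0,1}, {1,2}, {0,2}, {0,1,2}.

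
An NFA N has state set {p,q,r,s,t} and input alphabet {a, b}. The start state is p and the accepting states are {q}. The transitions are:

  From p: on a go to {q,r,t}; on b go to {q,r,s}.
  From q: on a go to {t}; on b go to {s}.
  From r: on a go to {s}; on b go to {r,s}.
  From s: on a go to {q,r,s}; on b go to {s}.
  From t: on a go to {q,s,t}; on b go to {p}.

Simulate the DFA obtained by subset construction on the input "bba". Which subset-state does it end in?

Start: {p}.
δ(p,b) = {q,r,s}.
Union: {q,r,s}.
After b: {q,r,s}.
δ(q,b) = {s}; δ(r,b) = {r,s}; δ(s,b) = {s}.
Union: {r,s}.
After b: {r,s}.
δ(r,a) = {s}; δ(s,a) = {q,r,s}.
Union: {q,r,s}.
After a: {q,r,s}.

{q,r,s}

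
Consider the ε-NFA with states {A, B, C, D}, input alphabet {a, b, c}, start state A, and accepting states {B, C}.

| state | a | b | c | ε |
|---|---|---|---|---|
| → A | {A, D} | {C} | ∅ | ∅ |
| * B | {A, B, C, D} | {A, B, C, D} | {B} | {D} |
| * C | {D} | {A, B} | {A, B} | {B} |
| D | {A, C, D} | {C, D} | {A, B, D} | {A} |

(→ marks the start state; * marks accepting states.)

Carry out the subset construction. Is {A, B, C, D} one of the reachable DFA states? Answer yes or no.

Start state of the DFA: {A} (ε-closure of the NFA start).
{A} --a--> {A, D}  [new]
{A} --b--> {A, B, C, D}  [new]
{A} --c--> ∅  [new]
{A, D} --a--> {A, B, C, D}  [seen]
{A, D} --b--> {A, B, C, D}  [seen]
{A, D} --c--> {A, B, D}  [new]
{A, B, C, D} --a--> {A, B, C, D}  [seen]
{A, B, C, D} --b--> {A, B, C, D}  [seen]
{A, B, C, D} --c--> {A, B, D}  [seen]
∅ --a--> ∅  [seen]
∅ --b--> ∅  [seen]
∅ --c--> ∅  [seen]
{A, B, D} --a--> {A, B, C, D}  [seen]
{A, B, D} --b--> {A, B, C, D}  [seen]
{A, B, D} --c--> {A, B, D}  [seen]
Reachable DFA states: {A}, {A, D}, {A, B, C, D}, ∅, {A, B, D}.
{A, B, C, D} is among them.

yes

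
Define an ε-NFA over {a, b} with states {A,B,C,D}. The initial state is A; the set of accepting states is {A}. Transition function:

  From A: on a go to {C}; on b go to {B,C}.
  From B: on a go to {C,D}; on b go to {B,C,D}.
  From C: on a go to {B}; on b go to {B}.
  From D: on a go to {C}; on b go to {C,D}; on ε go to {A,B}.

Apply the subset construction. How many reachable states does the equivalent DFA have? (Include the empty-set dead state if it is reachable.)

Start state of the DFA: {A} (ε-closure of the NFA start).
{A} --a--> {C}  [new]
{A} --b--> {B,C}  [new]
{C} --a--> {B}  [new]
{C} --b--> {B}  [seen]
{B,C} --a--> {A,B,C,D}  [new]
{B,C} --b--> {A,B,C,D}  [seen]
{B} --a--> {A,B,C,D}  [seen]
{B} --b--> {A,B,C,D}  [seen]
{A,B,C,D} --a--> {A,B,C,D}  [seen]
{A,B,C,D} --b--> {A,B,C,D}  [seen]
Reachable DFA states: {A}, {C}, {B,C}, {B}, {A,B,C,D}.

5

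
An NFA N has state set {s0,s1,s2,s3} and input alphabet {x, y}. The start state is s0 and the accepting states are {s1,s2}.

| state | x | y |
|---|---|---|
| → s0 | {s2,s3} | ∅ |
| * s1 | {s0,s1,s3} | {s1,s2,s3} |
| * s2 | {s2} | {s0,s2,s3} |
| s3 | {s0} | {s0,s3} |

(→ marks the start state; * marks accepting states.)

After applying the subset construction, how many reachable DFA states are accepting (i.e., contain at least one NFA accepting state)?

Start state of the DFA: {s0}.
{s0} --x--> {s2,s3}  [new]
{s0} --y--> ∅  [new]
{s2,s3} --x--> {s0,s2}  [new]
{s2,s3} --y--> {s0,s2,s3}  [new]
∅ --x--> ∅  [seen]
∅ --y--> ∅  [seen]
{s0,s2} --x--> {s2,s3}  [seen]
{s0,s2} --y--> {s0,s2,s3}  [seen]
{s0,s2,s3} --x--> {s0,s2,s3}  [seen]
{s0,s2,s3} --y--> {s0,s2,s3}  [seen]
Reachable DFA states: {s0}, {s2,s3}, ∅, {s0,s2}, {s0,s2,s3}.
Accepting DFA states (contain an NFA accepting state): {s2,s3}, {s0,s2}, {s0,s2,s3}.

3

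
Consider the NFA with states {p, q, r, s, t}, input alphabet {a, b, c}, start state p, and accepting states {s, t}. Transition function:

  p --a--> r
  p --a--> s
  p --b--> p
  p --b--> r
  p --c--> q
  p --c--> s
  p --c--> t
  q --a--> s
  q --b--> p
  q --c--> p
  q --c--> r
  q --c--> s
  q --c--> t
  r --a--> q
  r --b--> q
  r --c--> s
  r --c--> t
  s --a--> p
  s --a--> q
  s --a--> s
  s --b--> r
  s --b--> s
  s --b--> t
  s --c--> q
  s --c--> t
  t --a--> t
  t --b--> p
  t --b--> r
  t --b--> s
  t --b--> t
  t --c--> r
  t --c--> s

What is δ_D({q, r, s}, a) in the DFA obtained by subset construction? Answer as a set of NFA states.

δ(q,a) = {s}; δ(r,a) = {q}; δ(s,a) = {p, q, s}.
Union: {p, q, s}.

{p, q, s}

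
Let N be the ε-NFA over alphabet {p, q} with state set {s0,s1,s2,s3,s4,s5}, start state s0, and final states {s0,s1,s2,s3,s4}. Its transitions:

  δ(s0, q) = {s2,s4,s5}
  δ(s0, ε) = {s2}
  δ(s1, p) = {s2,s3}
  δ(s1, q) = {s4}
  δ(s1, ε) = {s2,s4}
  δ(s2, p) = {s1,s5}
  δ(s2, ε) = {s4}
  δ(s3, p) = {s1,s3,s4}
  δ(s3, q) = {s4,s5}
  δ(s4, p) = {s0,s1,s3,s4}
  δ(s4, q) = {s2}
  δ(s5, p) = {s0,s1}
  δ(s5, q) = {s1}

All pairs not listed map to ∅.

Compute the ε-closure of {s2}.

Begin with {s2}.
s2 →ε {s4}; add s4.
ε-closure = {s2,s4}.

{s2,s4}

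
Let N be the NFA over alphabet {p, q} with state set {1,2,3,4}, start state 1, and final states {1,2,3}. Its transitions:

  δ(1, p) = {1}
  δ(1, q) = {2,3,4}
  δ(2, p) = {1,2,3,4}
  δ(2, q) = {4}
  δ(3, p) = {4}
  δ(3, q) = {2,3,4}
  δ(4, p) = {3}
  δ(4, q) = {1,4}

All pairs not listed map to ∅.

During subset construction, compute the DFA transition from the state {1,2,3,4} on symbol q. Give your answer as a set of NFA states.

{1,2,3,4}

δ(1,q) = {2,3,4}; δ(2,q) = {4}; δ(3,q) = {2,3,4}; δ(4,q) = {1,4}.
Union: {1,2,3,4}.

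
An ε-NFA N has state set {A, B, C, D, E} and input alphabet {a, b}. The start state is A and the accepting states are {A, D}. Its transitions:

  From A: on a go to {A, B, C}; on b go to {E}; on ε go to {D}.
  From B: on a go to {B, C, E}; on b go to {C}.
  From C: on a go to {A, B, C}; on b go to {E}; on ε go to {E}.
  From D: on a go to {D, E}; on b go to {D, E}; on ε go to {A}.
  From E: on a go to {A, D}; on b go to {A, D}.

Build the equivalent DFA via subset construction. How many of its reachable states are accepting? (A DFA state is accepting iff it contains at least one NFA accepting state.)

Start state of the DFA: {A, D} (ε-closure of the NFA start).
{A, D} --a--> {A, B, C, D, E}  [new]
{A, D} --b--> {A, D, E}  [new]
{A, B, C, D, E} --a--> {A, B, C, D, E}  [seen]
{A, B, C, D, E} --b--> {A, C, D, E}  [new]
{A, D, E} --a--> {A, B, C, D, E}  [seen]
{A, D, E} --b--> {A, D, E}  [seen]
{A, C, D, E} --a--> {A, B, C, D, E}  [seen]
{A, C, D, E} --b--> {A, D, E}  [seen]
Reachable DFA states: {A, D}, {A, B, C, D, E}, {A, D, E}, {A, C, D, E}.
Accepting DFA states (contain an NFA accepting state): {A, D}, {A, B, C, D, E}, {A, D, E}, {A, C, D, E}.

4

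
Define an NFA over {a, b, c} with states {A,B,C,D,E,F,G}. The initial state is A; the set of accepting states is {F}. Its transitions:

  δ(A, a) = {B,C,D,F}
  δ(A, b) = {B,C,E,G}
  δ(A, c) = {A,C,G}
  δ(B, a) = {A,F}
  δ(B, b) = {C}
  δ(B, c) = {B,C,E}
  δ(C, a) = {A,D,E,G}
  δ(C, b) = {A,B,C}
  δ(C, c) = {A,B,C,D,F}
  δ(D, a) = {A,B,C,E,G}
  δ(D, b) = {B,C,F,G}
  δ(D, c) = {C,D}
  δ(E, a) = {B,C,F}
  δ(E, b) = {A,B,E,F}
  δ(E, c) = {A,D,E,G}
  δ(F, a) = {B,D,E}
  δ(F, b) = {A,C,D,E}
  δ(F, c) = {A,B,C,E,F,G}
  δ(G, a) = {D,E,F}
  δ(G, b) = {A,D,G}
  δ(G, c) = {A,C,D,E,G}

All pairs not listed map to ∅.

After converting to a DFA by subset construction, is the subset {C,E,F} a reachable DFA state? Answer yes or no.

no

Start state of the DFA: {A}.
{A} --a--> {B,C,D,F}  [new]
{A} --b--> {B,C,E,G}  [new]
{A} --c--> {A,C,G}  [new]
{B,C,D,F} --a--> {A,B,C,D,E,F,G}  [new]
{B,C,D,F} --b--> {A,B,C,D,E,F,G}  [seen]
{B,C,D,F} --c--> {A,B,C,D,E,F,G}  [seen]
{B,C,E,G} --a--> {A,B,C,D,E,F,G}  [seen]
{B,C,E,G} --b--> {A,B,C,D,E,F,G}  [seen]
{B,C,E,G} --c--> {A,B,C,D,E,F,G}  [seen]
{A,C,G} --a--> {A,B,C,D,E,F,G}  [seen]
{A,C,G} --b--> {A,B,C,D,E,G}  [new]
{A,C,G} --c--> {A,B,C,D,E,F,G}  [seen]
{A,B,C,D,E,F,G} --a--> {A,B,C,D,E,F,G}  [seen]
{A,B,C,D,E,F,G} --b--> {A,B,C,D,E,F,G}  [seen]
{A,B,C,D,E,F,G} --c--> {A,B,C,D,E,F,G}  [seen]
{A,B,C,D,E,G} --a--> {A,B,C,D,E,F,G}  [seen]
{A,B,C,D,E,G} --b--> {A,B,C,D,E,F,G}  [seen]
{A,B,C,D,E,G} --c--> {A,B,C,D,E,F,G}  [seen]
Reachable DFA states: {A}, {B,C,D,F}, {B,C,E,G}, {A,C,G}, {A,B,C,D,E,F,G}, {A,B,C,D,E,G}.
{C,E,F} is not among them.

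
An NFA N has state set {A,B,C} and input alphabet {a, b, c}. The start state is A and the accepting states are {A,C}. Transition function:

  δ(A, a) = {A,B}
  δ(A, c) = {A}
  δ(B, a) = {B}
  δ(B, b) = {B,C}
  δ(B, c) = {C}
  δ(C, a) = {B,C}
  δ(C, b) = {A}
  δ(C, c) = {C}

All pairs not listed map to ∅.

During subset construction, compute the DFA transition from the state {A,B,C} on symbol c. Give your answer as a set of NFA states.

{A,C}

δ(A,c) = {A}; δ(B,c) = {C}; δ(C,c) = {C}.
Union: {A,C}.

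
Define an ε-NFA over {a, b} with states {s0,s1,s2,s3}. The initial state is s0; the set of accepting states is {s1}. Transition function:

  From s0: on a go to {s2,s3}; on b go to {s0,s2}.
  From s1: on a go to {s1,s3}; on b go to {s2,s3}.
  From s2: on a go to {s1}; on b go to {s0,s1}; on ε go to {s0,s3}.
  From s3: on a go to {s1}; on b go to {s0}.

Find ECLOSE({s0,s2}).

Begin with {s0,s2}.
s2 →ε {s0,s3}; add s3.
ε-closure = {s0,s2,s3}.

{s0,s2,s3}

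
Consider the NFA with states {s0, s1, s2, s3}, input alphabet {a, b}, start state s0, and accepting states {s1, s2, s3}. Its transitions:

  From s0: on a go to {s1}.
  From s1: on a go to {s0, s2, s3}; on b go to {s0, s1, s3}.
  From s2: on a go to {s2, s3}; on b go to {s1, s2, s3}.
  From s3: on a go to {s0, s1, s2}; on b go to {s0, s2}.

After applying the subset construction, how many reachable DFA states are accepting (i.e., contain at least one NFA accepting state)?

4

Start state of the DFA: {s0}.
{s0} --a--> {s1}  [new]
{s0} --b--> ∅  [new]
{s1} --a--> {s0, s2, s3}  [new]
{s1} --b--> {s0, s1, s3}  [new]
∅ --a--> ∅  [seen]
∅ --b--> ∅  [seen]
{s0, s2, s3} --a--> {s0, s1, s2, s3}  [new]
{s0, s2, s3} --b--> {s0, s1, s2, s3}  [seen]
{s0, s1, s3} --a--> {s0, s1, s2, s3}  [seen]
{s0, s1, s3} --b--> {s0, s1, s2, s3}  [seen]
{s0, s1, s2, s3} --a--> {s0, s1, s2, s3}  [seen]
{s0, s1, s2, s3} --b--> {s0, s1, s2, s3}  [seen]
Reachable DFA states: {s0}, {s1}, ∅, {s0, s2, s3}, {s0, s1, s3}, {s0, s1, s2, s3}.
Accepting DFA states (contain an NFA accepting state): {s1}, {s0, s2, s3}, {s0, s1, s3}, {s0, s1, s2, s3}.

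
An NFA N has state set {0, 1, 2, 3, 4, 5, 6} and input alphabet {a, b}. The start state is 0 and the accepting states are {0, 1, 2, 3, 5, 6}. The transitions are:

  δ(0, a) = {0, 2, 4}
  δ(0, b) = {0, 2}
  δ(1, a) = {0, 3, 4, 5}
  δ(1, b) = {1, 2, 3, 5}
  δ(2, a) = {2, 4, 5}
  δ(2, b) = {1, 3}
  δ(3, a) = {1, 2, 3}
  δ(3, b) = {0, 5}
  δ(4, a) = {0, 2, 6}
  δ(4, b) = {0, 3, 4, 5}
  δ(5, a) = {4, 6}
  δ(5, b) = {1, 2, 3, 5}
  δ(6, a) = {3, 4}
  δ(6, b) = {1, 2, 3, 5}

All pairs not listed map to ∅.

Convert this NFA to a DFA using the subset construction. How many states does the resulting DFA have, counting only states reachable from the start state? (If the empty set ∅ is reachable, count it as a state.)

10

Start state of the DFA: {0}.
{0} --a--> {0, 2, 4}  [new]
{0} --b--> {0, 2}  [new]
{0, 2, 4} --a--> {0, 2, 4, 5, 6}  [new]
{0, 2, 4} --b--> {0, 1, 2, 3, 4, 5}  [new]
{0, 2} --a--> {0, 2, 4, 5}  [new]
{0, 2} --b--> {0, 1, 2, 3}  [new]
{0, 2, 4, 5, 6} --a--> {0, 2, 3, 4, 5, 6}  [new]
{0, 2, 4, 5, 6} --b--> {0, 1, 2, 3, 4, 5}  [seen]
{0, 1, 2, 3, 4, 5} --a--> {0, 1, 2, 3, 4, 5, 6}  [new]
{0, 1, 2, 3, 4, 5} --b--> {0, 1, 2, 3, 4, 5}  [seen]
{0, 2, 4, 5} --a--> {0, 2, 4, 5, 6}  [seen]
{0, 2, 4, 5} --b--> {0, 1, 2, 3, 4, 5}  [seen]
{0, 1, 2, 3} --a--> {0, 1, 2, 3, 4, 5}  [seen]
{0, 1, 2, 3} --b--> {0, 1, 2, 3, 5}  [new]
{0, 2, 3, 4, 5, 6} --a--> {0, 1, 2, 3, 4, 5, 6}  [seen]
{0, 2, 3, 4, 5, 6} --b--> {0, 1, 2, 3, 4, 5}  [seen]
{0, 1, 2, 3, 4, 5, 6} --a--> {0, 1, 2, 3, 4, 5, 6}  [seen]
{0, 1, 2, 3, 4, 5, 6} --b--> {0, 1, 2, 3, 4, 5}  [seen]
{0, 1, 2, 3, 5} --a--> {0, 1, 2, 3, 4, 5, 6}  [seen]
{0, 1, 2, 3, 5} --b--> {0, 1, 2, 3, 5}  [seen]
Reachable DFA states: {0}, {0, 2, 4}, {0, 2}, {0, 2, 4, 5, 6}, {0, 1, 2, 3, 4, 5}, {0, 2, 4, 5}, {0, 1, 2, 3}, {0, 2, 3, 4, 5, 6}, {0, 1, 2, 3, 4, 5, 6}, {0, 1, 2, 3, 5}.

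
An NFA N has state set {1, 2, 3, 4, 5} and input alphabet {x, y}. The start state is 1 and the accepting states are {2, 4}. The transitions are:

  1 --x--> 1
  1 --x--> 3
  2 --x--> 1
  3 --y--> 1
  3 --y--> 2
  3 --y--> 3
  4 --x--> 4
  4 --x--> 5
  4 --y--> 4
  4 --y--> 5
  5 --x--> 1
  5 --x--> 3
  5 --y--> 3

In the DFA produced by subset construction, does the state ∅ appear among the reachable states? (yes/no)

Start state of the DFA: {1}.
{1} --x--> {1, 3}  [new]
{1} --y--> ∅  [new]
{1, 3} --x--> {1, 3}  [seen]
{1, 3} --y--> {1, 2, 3}  [new]
∅ --x--> ∅  [seen]
∅ --y--> ∅  [seen]
{1, 2, 3} --x--> {1, 3}  [seen]
{1, 2, 3} --y--> {1, 2, 3}  [seen]
Reachable DFA states: {1}, {1, 3}, ∅, {1, 2, 3}.
∅ is among them.

yes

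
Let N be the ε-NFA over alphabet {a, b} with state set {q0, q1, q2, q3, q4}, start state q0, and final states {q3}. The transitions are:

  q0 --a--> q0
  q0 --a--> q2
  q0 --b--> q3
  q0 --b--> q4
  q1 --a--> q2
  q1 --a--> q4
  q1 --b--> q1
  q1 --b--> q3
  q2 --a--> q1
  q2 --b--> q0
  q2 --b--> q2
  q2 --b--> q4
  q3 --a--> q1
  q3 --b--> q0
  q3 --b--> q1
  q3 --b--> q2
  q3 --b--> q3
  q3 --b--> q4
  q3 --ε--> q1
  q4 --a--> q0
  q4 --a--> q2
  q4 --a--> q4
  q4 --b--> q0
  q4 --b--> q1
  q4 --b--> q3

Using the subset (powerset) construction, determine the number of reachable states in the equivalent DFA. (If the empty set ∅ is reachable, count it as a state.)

Start state of the DFA: {q0} (ε-closure of the NFA start).
{q0} --a--> {q0, q2}  [new]
{q0} --b--> {q1, q3, q4}  [new]
{q0, q2} --a--> {q0, q1, q2}  [new]
{q0, q2} --b--> {q0, q1, q2, q3, q4}  [new]
{q1, q3, q4} --a--> {q0, q1, q2, q4}  [new]
{q1, q3, q4} --b--> {q0, q1, q2, q3, q4}  [seen]
{q0, q1, q2} --a--> {q0, q1, q2, q4}  [seen]
{q0, q1, q2} --b--> {q0, q1, q2, q3, q4}  [seen]
{q0, q1, q2, q3, q4} --a--> {q0, q1, q2, q4}  [seen]
{q0, q1, q2, q3, q4} --b--> {q0, q1, q2, q3, q4}  [seen]
{q0, q1, q2, q4} --a--> {q0, q1, q2, q4}  [seen]
{q0, q1, q2, q4} --b--> {q0, q1, q2, q3, q4}  [seen]
Reachable DFA states: {q0}, {q0, q2}, {q1, q3, q4}, {q0, q1, q2}, {q0, q1, q2, q3, q4}, {q0, q1, q2, q4}.

6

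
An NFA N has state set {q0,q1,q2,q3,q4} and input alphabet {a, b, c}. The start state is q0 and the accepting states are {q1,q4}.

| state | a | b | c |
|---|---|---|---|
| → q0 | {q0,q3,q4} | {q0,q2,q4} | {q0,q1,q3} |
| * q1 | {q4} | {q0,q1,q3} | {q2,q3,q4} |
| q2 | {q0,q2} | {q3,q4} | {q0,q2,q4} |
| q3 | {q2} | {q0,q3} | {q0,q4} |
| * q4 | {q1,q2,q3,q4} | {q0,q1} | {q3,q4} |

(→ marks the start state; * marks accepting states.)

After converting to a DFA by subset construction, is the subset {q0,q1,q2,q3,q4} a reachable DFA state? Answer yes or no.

Start state of the DFA: {q0}.
{q0} --a--> {q0,q3,q4}  [new]
{q0} --b--> {q0,q2,q4}  [new]
{q0} --c--> {q0,q1,q3}  [new]
{q0,q3,q4} --a--> {q0,q1,q2,q3,q4}  [new]
{q0,q3,q4} --b--> {q0,q1,q2,q3,q4}  [seen]
{q0,q3,q4} --c--> {q0,q1,q3,q4}  [new]
{q0,q2,q4} --a--> {q0,q1,q2,q3,q4}  [seen]
{q0,q2,q4} --b--> {q0,q1,q2,q3,q4}  [seen]
{q0,q2,q4} --c--> {q0,q1,q2,q3,q4}  [seen]
{q0,q1,q3} --a--> {q0,q2,q3,q4}  [new]
{q0,q1,q3} --b--> {q0,q1,q2,q3,q4}  [seen]
{q0,q1,q3} --c--> {q0,q1,q2,q3,q4}  [seen]
{q0,q1,q2,q3,q4} --a--> {q0,q1,q2,q3,q4}  [seen]
{q0,q1,q2,q3,q4} --b--> {q0,q1,q2,q3,q4}  [seen]
{q0,q1,q2,q3,q4} --c--> {q0,q1,q2,q3,q4}  [seen]
{q0,q1,q3,q4} --a--> {q0,q1,q2,q3,q4}  [seen]
{q0,q1,q3,q4} --b--> {q0,q1,q2,q3,q4}  [seen]
{q0,q1,q3,q4} --c--> {q0,q1,q2,q3,q4}  [seen]
{q0,q2,q3,q4} --a--> {q0,q1,q2,q3,q4}  [seen]
{q0,q2,q3,q4} --b--> {q0,q1,q2,q3,q4}  [seen]
{q0,q2,q3,q4} --c--> {q0,q1,q2,q3,q4}  [seen]
Reachable DFA states: {q0}, {q0,q3,q4}, {q0,q2,q4}, {q0,q1,q3}, {q0,q1,q2,q3,q4}, {q0,q1,q3,q4}, {q0,q2,q3,q4}.
{q0,q1,q2,q3,q4} is among them.

yes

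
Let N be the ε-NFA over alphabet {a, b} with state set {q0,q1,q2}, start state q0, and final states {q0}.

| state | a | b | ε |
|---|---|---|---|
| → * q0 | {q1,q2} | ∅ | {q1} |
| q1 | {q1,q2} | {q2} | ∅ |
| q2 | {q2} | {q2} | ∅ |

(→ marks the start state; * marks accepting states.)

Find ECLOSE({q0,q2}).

{q0,q1,q2}

Begin with {q0,q2}.
q0 →ε {q1}; add q1.
ε-closure = {q0,q1,q2}.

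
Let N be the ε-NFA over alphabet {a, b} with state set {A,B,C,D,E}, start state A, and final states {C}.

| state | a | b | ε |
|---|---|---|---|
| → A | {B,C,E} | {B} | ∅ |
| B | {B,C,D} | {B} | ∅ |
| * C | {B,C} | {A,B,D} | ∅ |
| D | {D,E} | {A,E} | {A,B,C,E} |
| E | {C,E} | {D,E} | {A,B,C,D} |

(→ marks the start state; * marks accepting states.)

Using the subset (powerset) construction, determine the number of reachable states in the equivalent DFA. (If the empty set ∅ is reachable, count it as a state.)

3

Start state of the DFA: {A} (ε-closure of the NFA start).
{A} --a--> {A,B,C,D,E}  [new]
{A} --b--> {B}  [new]
{A,B,C,D,E} --a--> {A,B,C,D,E}  [seen]
{A,B,C,D,E} --b--> {A,B,C,D,E}  [seen]
{B} --a--> {A,B,C,D,E}  [seen]
{B} --b--> {B}  [seen]
Reachable DFA states: {A}, {A,B,C,D,E}, {B}.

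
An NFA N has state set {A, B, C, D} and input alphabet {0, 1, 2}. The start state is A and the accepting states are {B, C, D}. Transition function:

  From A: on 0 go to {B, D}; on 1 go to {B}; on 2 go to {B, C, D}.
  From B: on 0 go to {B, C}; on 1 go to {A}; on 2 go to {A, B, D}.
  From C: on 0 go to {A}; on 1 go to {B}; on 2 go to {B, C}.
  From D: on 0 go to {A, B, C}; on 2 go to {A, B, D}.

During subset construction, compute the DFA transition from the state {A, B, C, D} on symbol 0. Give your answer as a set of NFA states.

δ(A,0) = {B, D}; δ(B,0) = {B, C}; δ(C,0) = {A}; δ(D,0) = {A, B, C}.
Union: {A, B, C, D}.

{A, B, C, D}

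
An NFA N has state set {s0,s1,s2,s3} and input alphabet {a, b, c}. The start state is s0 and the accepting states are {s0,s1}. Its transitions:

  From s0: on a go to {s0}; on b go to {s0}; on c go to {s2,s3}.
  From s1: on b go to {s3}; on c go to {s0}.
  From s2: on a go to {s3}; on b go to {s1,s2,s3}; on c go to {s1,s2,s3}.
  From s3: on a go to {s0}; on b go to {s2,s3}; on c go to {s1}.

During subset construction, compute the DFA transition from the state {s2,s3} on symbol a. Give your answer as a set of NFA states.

{s0,s3}

δ(s2,a) = {s3}; δ(s3,a) = {s0}.
Union: {s0,s3}.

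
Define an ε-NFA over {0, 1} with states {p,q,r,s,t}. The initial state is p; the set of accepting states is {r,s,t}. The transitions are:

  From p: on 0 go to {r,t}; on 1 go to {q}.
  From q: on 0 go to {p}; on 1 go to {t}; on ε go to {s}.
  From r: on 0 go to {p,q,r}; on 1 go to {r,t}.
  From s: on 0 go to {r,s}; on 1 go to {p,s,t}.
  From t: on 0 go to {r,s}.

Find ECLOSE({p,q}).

Begin with {p,q}.
q →ε {s}; add s.
ε-closure = {p,q,s}.

{p,q,s}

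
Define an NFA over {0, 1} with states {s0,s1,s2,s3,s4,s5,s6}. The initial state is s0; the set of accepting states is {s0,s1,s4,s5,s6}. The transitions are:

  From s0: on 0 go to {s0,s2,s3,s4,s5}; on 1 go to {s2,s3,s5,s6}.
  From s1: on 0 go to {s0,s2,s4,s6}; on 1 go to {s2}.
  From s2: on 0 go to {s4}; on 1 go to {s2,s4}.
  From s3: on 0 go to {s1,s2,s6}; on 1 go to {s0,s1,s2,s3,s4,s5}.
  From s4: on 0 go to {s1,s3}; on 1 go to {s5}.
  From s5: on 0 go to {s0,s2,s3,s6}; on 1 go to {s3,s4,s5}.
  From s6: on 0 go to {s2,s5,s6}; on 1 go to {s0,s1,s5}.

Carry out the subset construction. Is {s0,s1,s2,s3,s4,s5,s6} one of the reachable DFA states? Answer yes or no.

yes

Start state of the DFA: {s0}.
{s0} --0--> {s0,s2,s3,s4,s5}  [new]
{s0} --1--> {s2,s3,s5,s6}  [new]
{s0,s2,s3,s4,s5} --0--> {s0,s1,s2,s3,s4,s5,s6}  [new]
{s0,s2,s3,s4,s5} --1--> {s0,s1,s2,s3,s4,s5,s6}  [seen]
{s2,s3,s5,s6} --0--> {s0,s1,s2,s3,s4,s5,s6}  [seen]
{s2,s3,s5,s6} --1--> {s0,s1,s2,s3,s4,s5}  [new]
{s0,s1,s2,s3,s4,s5,s6} --0--> {s0,s1,s2,s3,s4,s5,s6}  [seen]
{s0,s1,s2,s3,s4,s5,s6} --1--> {s0,s1,s2,s3,s4,s5,s6}  [seen]
{s0,s1,s2,s3,s4,s5} --0--> {s0,s1,s2,s3,s4,s5,s6}  [seen]
{s0,s1,s2,s3,s4,s5} --1--> {s0,s1,s2,s3,s4,s5,s6}  [seen]
Reachable DFA states: {s0}, {s0,s2,s3,s4,s5}, {s2,s3,s5,s6}, {s0,s1,s2,s3,s4,s5,s6}, {s0,s1,s2,s3,s4,s5}.
{s0,s1,s2,s3,s4,s5,s6} is among them.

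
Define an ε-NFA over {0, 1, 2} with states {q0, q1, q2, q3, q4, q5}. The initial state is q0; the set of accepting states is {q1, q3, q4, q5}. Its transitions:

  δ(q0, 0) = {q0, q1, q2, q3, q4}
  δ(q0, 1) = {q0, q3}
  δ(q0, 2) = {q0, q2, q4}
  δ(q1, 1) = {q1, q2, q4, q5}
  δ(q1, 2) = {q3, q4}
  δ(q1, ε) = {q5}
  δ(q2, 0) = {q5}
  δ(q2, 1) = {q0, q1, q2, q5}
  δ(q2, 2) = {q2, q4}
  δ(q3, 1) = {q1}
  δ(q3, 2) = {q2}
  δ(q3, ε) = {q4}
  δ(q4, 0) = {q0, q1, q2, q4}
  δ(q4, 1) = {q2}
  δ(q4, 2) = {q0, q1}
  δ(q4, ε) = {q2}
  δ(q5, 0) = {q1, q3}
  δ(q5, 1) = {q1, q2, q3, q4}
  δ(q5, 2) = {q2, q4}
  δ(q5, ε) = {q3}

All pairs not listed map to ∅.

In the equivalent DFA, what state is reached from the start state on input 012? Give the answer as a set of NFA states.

Start: {q0}.
δ(q0,0) = {q0, q1, q2, q3, q4}.
Union: {q0, q1, q2, q3, q4}.
ε-closure gives {q0, q1, q2, q3, q4, q5}.
After 0: {q0, q1, q2, q3, q4, q5}.
δ(q0,1) = {q0, q3}; δ(q1,1) = {q1, q2, q4, q5}; δ(q2,1) = {q0, q1, q2, q5}; δ(q3,1) = {q1}; δ(q4,1) = {q2}; δ(q5,1) = {q1, q2, q3, q4}.
Union: {q0, q1, q2, q3, q4, q5}.
After 1: {q0, q1, q2, q3, q4, q5}.
δ(q0,2) = {q0, q2, q4}; δ(q1,2) = {q3, q4}; δ(q2,2) = {q2, q4}; δ(q3,2) = {q2}; δ(q4,2) = {q0, q1}; δ(q5,2) = {q2, q4}.
Union: {q0, q1, q2, q3, q4}.
ε-closure gives {q0, q1, q2, q3, q4, q5}.
After 2: {q0, q1, q2, q3, q4, q5}.

{q0, q1, q2, q3, q4, q5}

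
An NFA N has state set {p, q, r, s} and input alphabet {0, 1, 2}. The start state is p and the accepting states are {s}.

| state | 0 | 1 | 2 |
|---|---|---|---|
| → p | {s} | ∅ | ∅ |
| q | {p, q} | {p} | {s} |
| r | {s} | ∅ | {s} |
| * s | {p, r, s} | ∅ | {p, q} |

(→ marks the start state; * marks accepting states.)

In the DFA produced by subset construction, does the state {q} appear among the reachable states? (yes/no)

no

Start state of the DFA: {p}.
{p} --0--> {s}  [new]
{p} --1--> ∅  [new]
{p} --2--> ∅  [seen]
{s} --0--> {p, r, s}  [new]
{s} --1--> ∅  [seen]
{s} --2--> {p, q}  [new]
∅ --0--> ∅  [seen]
∅ --1--> ∅  [seen]
∅ --2--> ∅  [seen]
{p, r, s} --0--> {p, r, s}  [seen]
{p, r, s} --1--> ∅  [seen]
{p, r, s} --2--> {p, q, s}  [new]
{p, q} --0--> {p, q, s}  [seen]
{p, q} --1--> {p}  [seen]
{p, q} --2--> {s}  [seen]
{p, q, s} --0--> {p, q, r, s}  [new]
{p, q, s} --1--> {p}  [seen]
{p, q, s} --2--> {p, q, s}  [seen]
{p, q, r, s} --0--> {p, q, r, s}  [seen]
{p, q, r, s} --1--> {p}  [seen]
{p, q, r, s} --2--> {p, q, s}  [seen]
Reachable DFA states: {p}, {s}, ∅, {p, r, s}, {p, q}, {p, q, s}, {p, q, r, s}.
{q} is not among them.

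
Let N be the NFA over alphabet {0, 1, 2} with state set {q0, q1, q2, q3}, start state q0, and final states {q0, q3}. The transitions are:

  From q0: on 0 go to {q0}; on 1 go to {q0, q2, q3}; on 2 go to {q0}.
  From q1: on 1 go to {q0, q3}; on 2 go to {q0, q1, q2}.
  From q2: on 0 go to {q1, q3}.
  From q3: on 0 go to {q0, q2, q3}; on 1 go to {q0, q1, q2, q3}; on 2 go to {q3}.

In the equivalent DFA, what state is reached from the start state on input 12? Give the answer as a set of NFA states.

Start: {q0}.
δ(q0,1) = {q0, q2, q3}.
Union: {q0, q2, q3}.
After 1: {q0, q2, q3}.
δ(q0,2) = {q0}; δ(q2,2) = ∅; δ(q3,2) = {q3}.
Union: {q0, q3}.
After 2: {q0, q3}.

{q0, q3}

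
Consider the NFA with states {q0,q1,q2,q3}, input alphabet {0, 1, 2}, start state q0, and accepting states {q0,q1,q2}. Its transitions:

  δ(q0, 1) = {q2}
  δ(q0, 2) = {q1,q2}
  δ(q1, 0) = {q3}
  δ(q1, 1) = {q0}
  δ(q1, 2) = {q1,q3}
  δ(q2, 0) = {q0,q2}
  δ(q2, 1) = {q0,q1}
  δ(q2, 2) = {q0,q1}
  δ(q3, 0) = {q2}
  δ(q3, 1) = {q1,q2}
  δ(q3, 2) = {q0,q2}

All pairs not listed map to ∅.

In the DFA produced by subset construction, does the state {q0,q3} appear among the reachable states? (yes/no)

no

Start state of the DFA: {q0}.
{q0} --0--> ∅  [new]
{q0} --1--> {q2}  [new]
{q0} --2--> {q1,q2}  [new]
∅ --0--> ∅  [seen]
∅ --1--> ∅  [seen]
∅ --2--> ∅  [seen]
{q2} --0--> {q0,q2}  [new]
{q2} --1--> {q0,q1}  [new]
{q2} --2--> {q0,q1}  [seen]
{q1,q2} --0--> {q0,q2,q3}  [new]
{q1,q2} --1--> {q0,q1}  [seen]
{q1,q2} --2--> {q0,q1,q3}  [new]
{q0,q2} --0--> {q0,q2}  [seen]
{q0,q2} --1--> {q0,q1,q2}  [new]
{q0,q2} --2--> {q0,q1,q2}  [seen]
{q0,q1} --0--> {q3}  [new]
{q0,q1} --1--> {q0,q2}  [seen]
{q0,q1} --2--> {q1,q2,q3}  [new]
{q0,q2,q3} --0--> {q0,q2}  [seen]
{q0,q2,q3} --1--> {q0,q1,q2}  [seen]
{q0,q2,q3} --2--> {q0,q1,q2}  [seen]
{q0,q1,q3} --0--> {q2,q3}  [new]
{q0,q1,q3} --1--> {q0,q1,q2}  [seen]
{q0,q1,q3} --2--> {q0,q1,q2,q3}  [new]
{q0,q1,q2} --0--> {q0,q2,q3}  [seen]
{q0,q1,q2} --1--> {q0,q1,q2}  [seen]
{q0,q1,q2} --2--> {q0,q1,q2,q3}  [seen]
{q3} --0--> {q2}  [seen]
{q3} --1--> {q1,q2}  [seen]
{q3} --2--> {q0,q2}  [seen]
{q1,q2,q3} --0--> {q0,q2,q3}  [seen]
{q1,q2,q3} --1--> {q0,q1,q2}  [seen]
{q1,q2,q3} --2--> {q0,q1,q2,q3}  [seen]
{q2,q3} --0--> {q0,q2}  [seen]
{q2,q3} --1--> {q0,q1,q2}  [seen]
{q2,q3} --2--> {q0,q1,q2}  [seen]
{q0,q1,q2,q3} --0--> {q0,q2,q3}  [seen]
{q0,q1,q2,q3} --1--> {q0,q1,q2}  [seen]
{q0,q1,q2,q3} --2--> {q0,q1,q2,q3}  [seen]
Reachable DFA states: {q0}, ∅, {q2}, {q1,q2}, {q0,q2}, {q0,q1}, {q0,q2,q3}, {q0,q1,q3}, {q0,q1,q2}, {q3}, {q1,q2,q3}, {q2,q3}, {q0,q1,q2,q3}.
{q0,q3} is not among them.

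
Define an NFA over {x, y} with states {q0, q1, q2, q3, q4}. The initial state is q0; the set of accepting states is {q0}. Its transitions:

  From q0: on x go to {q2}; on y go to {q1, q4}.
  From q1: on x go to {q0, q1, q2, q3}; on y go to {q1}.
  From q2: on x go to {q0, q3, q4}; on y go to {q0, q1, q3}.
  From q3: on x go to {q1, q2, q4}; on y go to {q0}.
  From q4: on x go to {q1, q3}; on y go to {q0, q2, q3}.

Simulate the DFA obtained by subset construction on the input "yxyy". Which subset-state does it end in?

Start: {q0}.
δ(q0,y) = {q1, q4}.
Union: {q1, q4}.
After y: {q1, q4}.
δ(q1,x) = {q0, q1, q2, q3}; δ(q4,x) = {q1, q3}.
Union: {q0, q1, q2, q3}.
After x: {q0, q1, q2, q3}.
δ(q0,y) = {q1, q4}; δ(q1,y) = {q1}; δ(q2,y) = {q0, q1, q3}; δ(q3,y) = {q0}.
Union: {q0, q1, q3, q4}.
After y: {q0, q1, q3, q4}.
δ(q0,y) = {q1, q4}; δ(q1,y) = {q1}; δ(q3,y) = {q0}; δ(q4,y) = {q0, q2, q3}.
Union: {q0, q1, q2, q3, q4}.
After y: {q0, q1, q2, q3, q4}.

{q0, q1, q2, q3, q4}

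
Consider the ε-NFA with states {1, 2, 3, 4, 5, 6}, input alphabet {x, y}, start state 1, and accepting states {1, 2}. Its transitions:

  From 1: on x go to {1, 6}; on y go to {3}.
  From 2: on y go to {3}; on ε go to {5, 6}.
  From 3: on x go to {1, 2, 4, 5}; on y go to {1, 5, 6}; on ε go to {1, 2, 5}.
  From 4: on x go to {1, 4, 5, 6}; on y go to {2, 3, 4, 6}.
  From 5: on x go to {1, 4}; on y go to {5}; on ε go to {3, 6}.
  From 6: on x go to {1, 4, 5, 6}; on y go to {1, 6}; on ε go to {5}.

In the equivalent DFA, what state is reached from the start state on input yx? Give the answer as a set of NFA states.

Start: {1}.
δ(1,y) = {3}.
Union: {3}.
ε-closure gives {1, 2, 3, 5, 6}.
After y: {1, 2, 3, 5, 6}.
δ(1,x) = {1, 6}; δ(2,x) = ∅; δ(3,x) = {1, 2, 4, 5}; δ(5,x) = {1, 4}; δ(6,x) = {1, 4, 5, 6}.
Union: {1, 2, 4, 5, 6}.
ε-closure gives {1, 2, 3, 4, 5, 6}.
After x: {1, 2, 3, 4, 5, 6}.

{1, 2, 3, 4, 5, 6}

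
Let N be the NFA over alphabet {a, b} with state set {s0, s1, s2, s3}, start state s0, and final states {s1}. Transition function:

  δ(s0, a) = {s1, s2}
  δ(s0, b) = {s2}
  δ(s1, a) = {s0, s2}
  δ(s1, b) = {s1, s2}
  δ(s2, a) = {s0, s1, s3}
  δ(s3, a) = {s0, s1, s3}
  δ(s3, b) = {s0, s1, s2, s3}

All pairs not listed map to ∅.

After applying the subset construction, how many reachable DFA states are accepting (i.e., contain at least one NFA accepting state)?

Start state of the DFA: {s0}.
{s0} --a--> {s1, s2}  [new]
{s0} --b--> {s2}  [new]
{s1, s2} --a--> {s0, s1, s2, s3}  [new]
{s1, s2} --b--> {s1, s2}  [seen]
{s2} --a--> {s0, s1, s3}  [new]
{s2} --b--> ∅  [new]
{s0, s1, s2, s3} --a--> {s0, s1, s2, s3}  [seen]
{s0, s1, s2, s3} --b--> {s0, s1, s2, s3}  [seen]
{s0, s1, s3} --a--> {s0, s1, s2, s3}  [seen]
{s0, s1, s3} --b--> {s0, s1, s2, s3}  [seen]
∅ --a--> ∅  [seen]
∅ --b--> ∅  [seen]
Reachable DFA states: {s0}, {s1, s2}, {s2}, {s0, s1, s2, s3}, {s0, s1, s3}, ∅.
Accepting DFA states (contain an NFA accepting state): {s1, s2}, {s0, s1, s2, s3}, {s0, s1, s3}.

3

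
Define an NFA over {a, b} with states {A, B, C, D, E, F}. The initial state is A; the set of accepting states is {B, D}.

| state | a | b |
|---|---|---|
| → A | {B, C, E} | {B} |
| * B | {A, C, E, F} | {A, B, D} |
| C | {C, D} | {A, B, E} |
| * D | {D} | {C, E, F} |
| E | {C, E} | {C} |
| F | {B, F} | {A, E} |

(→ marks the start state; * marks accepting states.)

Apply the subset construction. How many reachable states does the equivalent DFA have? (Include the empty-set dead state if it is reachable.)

Start state of the DFA: {A}.
{A} --a--> {B, C, E}  [new]
{A} --b--> {B}  [new]
{B, C, E} --a--> {A, C, D, E, F}  [new]
{B, C, E} --b--> {A, B, C, D, E}  [new]
{B} --a--> {A, C, E, F}  [new]
{B} --b--> {A, B, D}  [new]
{A, C, D, E, F} --a--> {B, C, D, E, F}  [new]
{A, C, D, E, F} --b--> {A, B, C, E, F}  [new]
{A, B, C, D, E} --a--> {A, B, C, D, E, F}  [new]
{A, B, C, D, E} --b--> {A, B, C, D, E, F}  [seen]
{A, C, E, F} --a--> {B, C, D, E, F}  [seen]
{A, C, E, F} --b--> {A, B, C, E}  [new]
{A, B, D} --a--> {A, B, C, D, E, F}  [seen]
{A, B, D} --b--> {A, B, C, D, E, F}  [seen]
{B, C, D, E, F} --a--> {A, B, C, D, E, F}  [seen]
{B, C, D, E, F} --b--> {A, B, C, D, E, F}  [seen]
{A, B, C, E, F} --a--> {A, B, C, D, E, F}  [seen]
{A, B, C, E, F} --b--> {A, B, C, D, E}  [seen]
{A, B, C, D, E, F} --a--> {A, B, C, D, E, F}  [seen]
{A, B, C, D, E, F} --b--> {A, B, C, D, E, F}  [seen]
{A, B, C, E} --a--> {A, B, C, D, E, F}  [seen]
{A, B, C, E} --b--> {A, B, C, D, E}  [seen]
Reachable DFA states: {A}, {B, C, E}, {B}, {A, C, D, E, F}, {A, B, C, D, E}, {A, C, E, F}, {A, B, D}, {B, C, D, E, F}, {A, B, C, E, F}, {A, B, C, D, E, F}, {A, B, C, E}.

11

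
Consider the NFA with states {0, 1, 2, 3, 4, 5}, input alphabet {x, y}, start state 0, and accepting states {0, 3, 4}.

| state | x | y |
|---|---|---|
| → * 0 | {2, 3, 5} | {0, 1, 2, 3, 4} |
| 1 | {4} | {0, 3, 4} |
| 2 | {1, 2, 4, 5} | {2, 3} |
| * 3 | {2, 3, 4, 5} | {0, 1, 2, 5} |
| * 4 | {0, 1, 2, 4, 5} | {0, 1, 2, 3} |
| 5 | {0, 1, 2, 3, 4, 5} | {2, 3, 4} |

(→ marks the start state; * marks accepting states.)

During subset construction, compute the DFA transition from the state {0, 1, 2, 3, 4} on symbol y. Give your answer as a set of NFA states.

δ(0,y) = {0, 1, 2, 3, 4}; δ(1,y) = {0, 3, 4}; δ(2,y) = {2, 3}; δ(3,y) = {0, 1, 2, 5}; δ(4,y) = {0, 1, 2, 3}.
Union: {0, 1, 2, 3, 4, 5}.

{0, 1, 2, 3, 4, 5}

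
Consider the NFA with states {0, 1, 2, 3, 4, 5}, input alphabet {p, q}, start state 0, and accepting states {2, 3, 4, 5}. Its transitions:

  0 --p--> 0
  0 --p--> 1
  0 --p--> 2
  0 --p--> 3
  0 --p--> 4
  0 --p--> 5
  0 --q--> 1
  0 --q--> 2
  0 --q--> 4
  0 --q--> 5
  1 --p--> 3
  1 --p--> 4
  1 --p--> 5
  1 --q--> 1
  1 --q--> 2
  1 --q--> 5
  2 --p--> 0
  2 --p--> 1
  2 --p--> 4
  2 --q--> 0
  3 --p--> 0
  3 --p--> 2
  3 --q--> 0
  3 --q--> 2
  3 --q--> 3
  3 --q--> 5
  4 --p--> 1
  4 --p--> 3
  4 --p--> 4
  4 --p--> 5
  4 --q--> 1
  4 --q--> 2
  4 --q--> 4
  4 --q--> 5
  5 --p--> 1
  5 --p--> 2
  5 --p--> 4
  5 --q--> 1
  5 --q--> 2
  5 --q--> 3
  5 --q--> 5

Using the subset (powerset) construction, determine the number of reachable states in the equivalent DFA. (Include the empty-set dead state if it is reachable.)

3

Start state of the DFA: {0}.
{0} --p--> {0, 1, 2, 3, 4, 5}  [new]
{0} --q--> {1, 2, 4, 5}  [new]
{0, 1, 2, 3, 4, 5} --p--> {0, 1, 2, 3, 4, 5}  [seen]
{0, 1, 2, 3, 4, 5} --q--> {0, 1, 2, 3, 4, 5}  [seen]
{1, 2, 4, 5} --p--> {0, 1, 2, 3, 4, 5}  [seen]
{1, 2, 4, 5} --q--> {0, 1, 2, 3, 4, 5}  [seen]
Reachable DFA states: {0}, {0, 1, 2, 3, 4, 5}, {1, 2, 4, 5}.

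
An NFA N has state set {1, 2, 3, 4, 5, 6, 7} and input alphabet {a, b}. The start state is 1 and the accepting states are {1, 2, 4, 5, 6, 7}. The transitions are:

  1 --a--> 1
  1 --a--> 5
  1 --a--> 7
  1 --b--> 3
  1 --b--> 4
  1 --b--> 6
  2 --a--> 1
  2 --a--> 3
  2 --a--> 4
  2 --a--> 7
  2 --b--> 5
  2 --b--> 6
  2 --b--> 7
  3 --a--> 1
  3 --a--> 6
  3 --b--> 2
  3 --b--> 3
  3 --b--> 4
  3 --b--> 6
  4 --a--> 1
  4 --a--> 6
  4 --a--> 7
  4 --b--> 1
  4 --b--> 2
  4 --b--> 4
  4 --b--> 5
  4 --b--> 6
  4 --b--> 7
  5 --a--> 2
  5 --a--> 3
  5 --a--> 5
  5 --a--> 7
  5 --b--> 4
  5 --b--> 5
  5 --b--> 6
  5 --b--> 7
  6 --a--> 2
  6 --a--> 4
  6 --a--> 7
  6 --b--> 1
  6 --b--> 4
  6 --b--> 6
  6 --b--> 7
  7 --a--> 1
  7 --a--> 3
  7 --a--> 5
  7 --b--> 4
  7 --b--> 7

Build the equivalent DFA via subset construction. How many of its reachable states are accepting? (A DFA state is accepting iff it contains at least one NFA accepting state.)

Start state of the DFA: {1}.
{1} --a--> {1, 5, 7}  [new]
{1} --b--> {3, 4, 6}  [new]
{1, 5, 7} --a--> {1, 2, 3, 5, 7}  [new]
{1, 5, 7} --b--> {3, 4, 5, 6, 7}  [new]
{3, 4, 6} --a--> {1, 2, 4, 6, 7}  [new]
{3, 4, 6} --b--> {1, 2, 3, 4, 5, 6, 7}  [new]
{1, 2, 3, 5, 7} --a--> {1, 2, 3, 4, 5, 6, 7}  [seen]
{1, 2, 3, 5, 7} --b--> {2, 3, 4, 5, 6, 7}  [new]
{3, 4, 5, 6, 7} --a--> {1, 2, 3, 4, 5, 6, 7}  [seen]
{3, 4, 5, 6, 7} --b--> {1, 2, 3, 4, 5, 6, 7}  [seen]
{1, 2, 4, 6, 7} --a--> {1, 2, 3, 4, 5, 6, 7}  [seen]
{1, 2, 4, 6, 7} --b--> {1, 2, 3, 4, 5, 6, 7}  [seen]
{1, 2, 3, 4, 5, 6, 7} --a--> {1, 2, 3, 4, 5, 6, 7}  [seen]
{1, 2, 3, 4, 5, 6, 7} --b--> {1, 2, 3, 4, 5, 6, 7}  [seen]
{2, 3, 4, 5, 6, 7} --a--> {1, 2, 3, 4, 5, 6, 7}  [seen]
{2, 3, 4, 5, 6, 7} --b--> {1, 2, 3, 4, 5, 6, 7}  [seen]
Reachable DFA states: {1}, {1, 5, 7}, {3, 4, 6}, {1, 2, 3, 5, 7}, {3, 4, 5, 6, 7}, {1, 2, 4, 6, 7}, {1, 2, 3, 4, 5, 6, 7}, {2, 3, 4, 5, 6, 7}.
Accepting DFA states (contain an NFA accepting state): {1}, {1, 5, 7}, {3, 4, 6}, {1, 2, 3, 5, 7}, {3, 4, 5, 6, 7}, {1, 2, 4, 6, 7}, {1, 2, 3, 4, 5, 6, 7}, {2, 3, 4, 5, 6, 7}.

8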